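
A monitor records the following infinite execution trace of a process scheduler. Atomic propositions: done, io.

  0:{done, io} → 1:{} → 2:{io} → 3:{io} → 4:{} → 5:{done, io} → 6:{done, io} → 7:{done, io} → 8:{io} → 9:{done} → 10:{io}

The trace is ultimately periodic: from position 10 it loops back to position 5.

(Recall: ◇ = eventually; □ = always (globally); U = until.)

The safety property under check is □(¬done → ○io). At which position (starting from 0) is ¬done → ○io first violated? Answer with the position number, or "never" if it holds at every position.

Check ¬done → ○io at each position in order: 0 ✓, 1 ✓, 2 ✓.
At position 3 the labels are {io} and the next position 4 has {}, so ¬done → ○io is false there. This is the first violation.

3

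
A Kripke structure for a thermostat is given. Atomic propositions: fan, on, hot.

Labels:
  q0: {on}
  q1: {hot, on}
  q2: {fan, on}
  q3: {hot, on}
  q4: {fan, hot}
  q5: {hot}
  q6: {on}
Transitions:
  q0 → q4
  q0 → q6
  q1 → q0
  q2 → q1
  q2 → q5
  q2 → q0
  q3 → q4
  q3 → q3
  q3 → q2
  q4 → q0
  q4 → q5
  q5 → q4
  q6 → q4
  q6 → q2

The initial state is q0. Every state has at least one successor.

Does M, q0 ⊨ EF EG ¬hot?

Yes

States satisfying EG ¬hot: {q0, q2, q6}.
States satisfying EF EG ¬hot: {q0, q1, q2, q3, q4, q5, q6}.
Some path from q0 reaches a state where EG ¬hot holds.
q0 ∈ Sat(EF EG ¬hot).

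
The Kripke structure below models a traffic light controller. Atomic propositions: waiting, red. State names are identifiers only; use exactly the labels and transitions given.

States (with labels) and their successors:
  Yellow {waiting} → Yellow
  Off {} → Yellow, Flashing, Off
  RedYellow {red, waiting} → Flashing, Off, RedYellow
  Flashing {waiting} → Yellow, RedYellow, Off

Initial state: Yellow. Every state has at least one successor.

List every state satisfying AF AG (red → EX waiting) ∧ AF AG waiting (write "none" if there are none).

States satisfying AG (red → EX waiting): {Yellow, Off, RedYellow, Flashing}.
States satisfying AF AG (red → EX waiting): {Yellow, Off, RedYellow, Flashing}.
States satisfying AG waiting: {Yellow}.
States satisfying AF AG waiting: {Yellow}.
States satisfying AF AG (red → EX waiting) ∧ AF AG waiting: {Yellow}.

{Yellow}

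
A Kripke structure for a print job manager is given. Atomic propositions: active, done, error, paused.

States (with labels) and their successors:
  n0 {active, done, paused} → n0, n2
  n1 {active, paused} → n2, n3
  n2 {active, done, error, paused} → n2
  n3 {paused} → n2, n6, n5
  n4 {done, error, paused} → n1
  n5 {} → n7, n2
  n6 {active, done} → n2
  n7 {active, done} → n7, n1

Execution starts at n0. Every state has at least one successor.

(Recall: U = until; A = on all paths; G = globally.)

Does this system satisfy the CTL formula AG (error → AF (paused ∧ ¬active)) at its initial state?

Violated

States satisfying error → AF (paused ∧ ¬active): {n0, n1, n3, n4, n5, n6, n7}.
States satisfying AG (error → AF (paused ∧ ¬active)): ∅.
n2 is reachable from n0 and violates error → AF (paused ∧ ¬active), so AG fails at n0.
n0 ∉ Sat(AG (error → AF (paused ∧ ¬active))).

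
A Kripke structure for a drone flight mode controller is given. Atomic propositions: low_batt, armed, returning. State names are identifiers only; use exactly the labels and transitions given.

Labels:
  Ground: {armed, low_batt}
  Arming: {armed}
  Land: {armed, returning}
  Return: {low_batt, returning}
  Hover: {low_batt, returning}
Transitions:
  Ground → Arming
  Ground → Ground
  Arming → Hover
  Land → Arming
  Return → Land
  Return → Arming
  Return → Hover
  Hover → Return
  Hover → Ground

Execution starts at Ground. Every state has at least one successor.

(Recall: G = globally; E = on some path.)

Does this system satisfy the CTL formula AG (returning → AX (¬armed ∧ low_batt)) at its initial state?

Does not hold

States satisfying returning → AX (¬armed ∧ low_batt): {Ground, Arming}.
States satisfying AG (returning → AX (¬armed ∧ low_batt)): ∅.
Hover is reachable from Ground and violates returning → AX (¬armed ∧ low_batt), so AG fails at Ground.
Ground ∉ Sat(AG (returning → AX (¬armed ∧ low_batt))).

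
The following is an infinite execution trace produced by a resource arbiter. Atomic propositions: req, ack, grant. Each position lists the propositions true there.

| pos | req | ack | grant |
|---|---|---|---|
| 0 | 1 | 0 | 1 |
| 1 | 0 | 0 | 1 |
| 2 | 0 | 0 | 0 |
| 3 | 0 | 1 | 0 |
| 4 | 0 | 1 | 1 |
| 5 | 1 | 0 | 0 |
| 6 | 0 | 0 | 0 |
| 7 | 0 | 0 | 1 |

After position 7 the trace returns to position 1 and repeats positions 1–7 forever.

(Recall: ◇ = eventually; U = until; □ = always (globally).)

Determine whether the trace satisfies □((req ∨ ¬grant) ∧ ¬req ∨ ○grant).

Does not hold

(req ∨ ¬grant) ∧ ¬req ∨ ○grant must hold at every position from 0 onward. It fails at position 1, so □((req ∨ ¬grant) ∧ ¬req ∨ ○grant) is false.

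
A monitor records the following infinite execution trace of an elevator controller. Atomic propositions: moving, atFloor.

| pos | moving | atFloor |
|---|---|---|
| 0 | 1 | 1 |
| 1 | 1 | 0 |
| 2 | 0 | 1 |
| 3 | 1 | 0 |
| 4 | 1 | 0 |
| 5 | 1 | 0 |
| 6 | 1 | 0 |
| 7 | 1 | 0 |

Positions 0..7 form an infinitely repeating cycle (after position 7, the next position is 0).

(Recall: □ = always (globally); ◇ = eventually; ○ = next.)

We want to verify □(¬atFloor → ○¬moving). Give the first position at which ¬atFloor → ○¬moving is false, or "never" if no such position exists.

3

Check ¬atFloor → ○¬moving at each position in order: 0 ✓, 1 ✓, 2 ✓.
At position 3 the labels are {moving} and the next position 4 has {moving}, so ¬atFloor → ○¬moving is false there. This is the first violation.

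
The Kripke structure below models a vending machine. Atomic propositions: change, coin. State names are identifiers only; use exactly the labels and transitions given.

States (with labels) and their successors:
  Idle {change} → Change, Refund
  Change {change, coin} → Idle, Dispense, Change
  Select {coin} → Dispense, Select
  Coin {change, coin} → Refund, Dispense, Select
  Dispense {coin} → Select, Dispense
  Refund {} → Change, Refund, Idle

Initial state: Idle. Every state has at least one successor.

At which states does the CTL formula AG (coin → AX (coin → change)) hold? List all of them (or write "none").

States satisfying coin → AX (coin → change): {Idle, Refund}.
States satisfying AG (coin → AX (coin → change)): ∅.

none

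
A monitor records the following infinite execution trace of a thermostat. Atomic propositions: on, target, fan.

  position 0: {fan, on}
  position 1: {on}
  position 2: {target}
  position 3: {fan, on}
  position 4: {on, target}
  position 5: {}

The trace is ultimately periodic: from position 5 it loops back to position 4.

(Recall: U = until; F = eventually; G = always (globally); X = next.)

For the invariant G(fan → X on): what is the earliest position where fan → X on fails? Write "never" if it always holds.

fan → X on holds at every position 0..5, and those are all the positions the trace ever visits, so the invariant G(fan → X on) is never violated.

never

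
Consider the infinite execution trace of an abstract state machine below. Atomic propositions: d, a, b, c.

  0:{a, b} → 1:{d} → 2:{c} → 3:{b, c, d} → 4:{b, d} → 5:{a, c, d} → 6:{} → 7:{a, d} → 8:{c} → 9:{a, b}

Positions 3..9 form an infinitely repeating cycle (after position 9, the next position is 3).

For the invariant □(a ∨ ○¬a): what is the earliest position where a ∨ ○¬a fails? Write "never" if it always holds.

Check a ∨ ○¬a at each position in order: 0 ✓, 1 ✓, 2 ✓, 3 ✓.
At position 4 the labels are {b, d} and the next position 5 has {a, c, d}, so a ∨ ○¬a is false there. This is the first violation.

4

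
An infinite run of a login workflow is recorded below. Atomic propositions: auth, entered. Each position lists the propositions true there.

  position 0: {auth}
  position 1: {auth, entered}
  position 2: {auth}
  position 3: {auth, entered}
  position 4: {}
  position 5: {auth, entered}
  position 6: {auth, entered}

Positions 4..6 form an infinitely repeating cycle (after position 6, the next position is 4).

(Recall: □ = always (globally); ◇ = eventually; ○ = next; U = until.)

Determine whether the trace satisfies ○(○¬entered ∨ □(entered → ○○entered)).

Yes

The position after 0 is 1; ○¬entered ∨ □(entered → ○○entered) is true there.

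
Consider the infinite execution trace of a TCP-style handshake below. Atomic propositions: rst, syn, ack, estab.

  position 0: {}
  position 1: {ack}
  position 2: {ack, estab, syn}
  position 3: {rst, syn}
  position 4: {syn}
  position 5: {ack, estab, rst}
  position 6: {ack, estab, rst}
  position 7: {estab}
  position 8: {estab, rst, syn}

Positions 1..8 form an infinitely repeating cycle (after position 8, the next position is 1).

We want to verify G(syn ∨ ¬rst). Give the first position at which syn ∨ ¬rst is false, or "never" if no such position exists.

Check syn ∨ ¬rst at each position in order: 0 ✓, 1 ✓, 2 ✓, 3 ✓, 4 ✓.
At position 5 the labels are {ack, estab, rst}, so syn ∨ ¬rst is false there. This is the first violation.

5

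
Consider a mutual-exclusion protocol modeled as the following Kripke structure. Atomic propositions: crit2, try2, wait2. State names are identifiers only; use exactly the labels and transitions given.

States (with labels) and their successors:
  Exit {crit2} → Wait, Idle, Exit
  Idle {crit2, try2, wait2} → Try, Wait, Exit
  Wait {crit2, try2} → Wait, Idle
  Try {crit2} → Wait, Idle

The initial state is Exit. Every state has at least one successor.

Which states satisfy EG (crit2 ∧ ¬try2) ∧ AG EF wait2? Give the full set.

{Exit}

States satisfying crit2 ∧ ¬try2: {Exit, Try}.
States satisfying EG (crit2 ∧ ¬try2): {Exit}.
States satisfying EF wait2: {Exit, Idle, Wait, Try}.
States satisfying AG EF wait2: {Exit, Idle, Wait, Try}.
States satisfying EG (crit2 ∧ ¬try2) ∧ AG EF wait2: {Exit}.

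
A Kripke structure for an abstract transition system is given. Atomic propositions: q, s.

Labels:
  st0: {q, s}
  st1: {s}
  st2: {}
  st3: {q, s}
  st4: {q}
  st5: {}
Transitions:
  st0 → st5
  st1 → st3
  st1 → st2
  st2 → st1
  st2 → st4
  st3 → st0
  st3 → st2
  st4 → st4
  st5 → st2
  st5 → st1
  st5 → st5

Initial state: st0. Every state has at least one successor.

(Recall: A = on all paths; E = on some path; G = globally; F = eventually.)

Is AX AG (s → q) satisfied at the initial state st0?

States satisfying AG (s → q): {st4}.
States satisfying AX AG (s → q): {st4}.
st0 ∉ Sat(AX AG (s → q)).

Does not hold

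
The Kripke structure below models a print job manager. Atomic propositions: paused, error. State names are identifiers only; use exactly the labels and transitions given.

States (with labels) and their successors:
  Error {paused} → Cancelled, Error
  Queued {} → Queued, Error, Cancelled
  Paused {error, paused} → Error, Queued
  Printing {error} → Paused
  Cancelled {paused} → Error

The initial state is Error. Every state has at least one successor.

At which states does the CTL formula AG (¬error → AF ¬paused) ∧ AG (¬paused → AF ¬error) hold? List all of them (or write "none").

none

States satisfying ¬error → AF ¬paused: {Queued, Paused, Printing}.
States satisfying AG (¬error → AF ¬paused): ∅.
States satisfying ¬paused → AF ¬error: {Error, Queued, Paused, Printing, Cancelled}.
States satisfying AG (¬paused → AF ¬error): {Error, Queued, Paused, Printing, Cancelled}.
States satisfying AG (¬error → AF ¬paused) ∧ AG (¬paused → AF ¬error): ∅.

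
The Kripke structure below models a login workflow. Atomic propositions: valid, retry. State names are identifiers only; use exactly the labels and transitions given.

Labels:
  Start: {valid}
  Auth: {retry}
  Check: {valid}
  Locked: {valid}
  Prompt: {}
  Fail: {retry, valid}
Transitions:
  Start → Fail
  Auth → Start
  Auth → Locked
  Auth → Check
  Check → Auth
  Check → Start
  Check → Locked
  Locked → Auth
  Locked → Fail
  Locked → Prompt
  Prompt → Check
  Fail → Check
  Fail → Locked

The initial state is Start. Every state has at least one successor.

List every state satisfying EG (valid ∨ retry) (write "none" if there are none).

States satisfying valid ∨ retry: {Start, Auth, Check, Locked, Fail}.
States satisfying EG (valid ∨ retry): {Start, Auth, Check, Locked, Fail}.

{Start, Auth, Check, Locked, Fail}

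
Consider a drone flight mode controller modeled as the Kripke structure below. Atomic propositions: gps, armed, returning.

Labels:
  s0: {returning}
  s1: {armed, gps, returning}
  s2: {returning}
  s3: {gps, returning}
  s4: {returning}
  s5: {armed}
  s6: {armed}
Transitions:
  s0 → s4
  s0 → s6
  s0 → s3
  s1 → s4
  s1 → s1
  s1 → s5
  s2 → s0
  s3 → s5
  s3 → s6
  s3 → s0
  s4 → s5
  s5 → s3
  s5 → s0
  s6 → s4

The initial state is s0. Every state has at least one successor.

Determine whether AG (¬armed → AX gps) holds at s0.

No

States satisfying ¬armed → AX gps: {s1, s5, s6}.
States satisfying AG (¬armed → AX gps): ∅.
s0 is reachable from s0 and violates ¬armed → AX gps, so AG fails at s0.
s0 ∉ Sat(AG (¬armed → AX gps)).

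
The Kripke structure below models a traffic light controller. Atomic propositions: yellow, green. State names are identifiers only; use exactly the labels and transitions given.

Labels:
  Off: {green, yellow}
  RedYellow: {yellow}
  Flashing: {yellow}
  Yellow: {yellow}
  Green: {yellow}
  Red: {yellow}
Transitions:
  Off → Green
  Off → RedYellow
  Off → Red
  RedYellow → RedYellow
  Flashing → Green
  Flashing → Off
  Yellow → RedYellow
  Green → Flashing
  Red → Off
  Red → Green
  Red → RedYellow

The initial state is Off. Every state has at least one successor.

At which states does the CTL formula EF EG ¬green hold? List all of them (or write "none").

{Off, RedYellow, Flashing, Yellow, Green, Red}

States satisfying EG ¬green: {RedYellow, Flashing, Yellow, Green, Red}.
States satisfying EF EG ¬green: {Off, RedYellow, Flashing, Yellow, Green, Red}.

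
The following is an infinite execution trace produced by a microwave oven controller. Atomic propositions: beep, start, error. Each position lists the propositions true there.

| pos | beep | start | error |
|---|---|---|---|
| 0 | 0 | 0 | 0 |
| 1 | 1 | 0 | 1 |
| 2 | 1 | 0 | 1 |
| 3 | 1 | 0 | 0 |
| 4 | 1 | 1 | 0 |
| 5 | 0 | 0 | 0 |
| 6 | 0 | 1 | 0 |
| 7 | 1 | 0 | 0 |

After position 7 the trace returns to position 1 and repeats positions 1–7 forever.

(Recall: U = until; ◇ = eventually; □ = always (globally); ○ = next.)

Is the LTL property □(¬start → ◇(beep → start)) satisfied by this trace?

Yes

¬start → ◇(beep → start) holds at every position 0..7, and those are all positions ever visited, so □(¬start → ◇(beep → start)) holds.
Positions where ¬start holds: 0, 1, 2, 3, 5, 7.
Check ◇(beep → start) at each: 0→ok, 1→ok, 2→ok, 3→ok, 5→ok, 7→ok.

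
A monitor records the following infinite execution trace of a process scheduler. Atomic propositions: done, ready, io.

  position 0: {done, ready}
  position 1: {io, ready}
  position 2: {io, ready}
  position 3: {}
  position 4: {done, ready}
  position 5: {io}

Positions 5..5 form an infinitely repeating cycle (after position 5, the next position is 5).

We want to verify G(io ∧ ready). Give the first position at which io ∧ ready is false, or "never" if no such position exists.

0

At position 0 the labels are {done, ready}, so io ∧ ready is false there. This is the first violation.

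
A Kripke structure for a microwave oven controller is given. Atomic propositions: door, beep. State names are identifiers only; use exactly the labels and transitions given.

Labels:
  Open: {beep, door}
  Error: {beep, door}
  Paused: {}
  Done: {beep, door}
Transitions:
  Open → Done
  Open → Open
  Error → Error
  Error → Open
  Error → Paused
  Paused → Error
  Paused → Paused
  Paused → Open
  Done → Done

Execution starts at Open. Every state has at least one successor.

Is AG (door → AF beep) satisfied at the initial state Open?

States satisfying door → AF beep: {Open, Error, Paused, Done}.
States satisfying AG (door → AF beep): {Open, Error, Paused, Done}.
Every state reachable from Open satisfies door → AF beep.
Open ∈ Sat(AG (door → AF beep)).

Satisfied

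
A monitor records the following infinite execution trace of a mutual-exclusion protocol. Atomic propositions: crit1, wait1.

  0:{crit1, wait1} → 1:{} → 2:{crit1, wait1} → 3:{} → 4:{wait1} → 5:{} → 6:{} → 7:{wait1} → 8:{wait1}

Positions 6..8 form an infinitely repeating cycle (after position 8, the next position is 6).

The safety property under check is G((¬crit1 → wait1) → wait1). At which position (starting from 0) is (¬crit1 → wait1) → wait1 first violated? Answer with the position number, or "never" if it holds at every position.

never

(¬crit1 → wait1) → wait1 holds at every position 0..8, and those are all the positions the trace ever visits, so the invariant G((¬crit1 → wait1) → wait1) is never violated.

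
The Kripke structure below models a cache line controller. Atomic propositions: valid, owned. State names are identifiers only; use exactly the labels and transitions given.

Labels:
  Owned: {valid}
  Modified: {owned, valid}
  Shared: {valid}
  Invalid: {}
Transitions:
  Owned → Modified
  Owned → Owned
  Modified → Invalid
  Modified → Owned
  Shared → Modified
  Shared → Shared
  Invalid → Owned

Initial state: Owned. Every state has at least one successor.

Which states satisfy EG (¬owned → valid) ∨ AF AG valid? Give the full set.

States satisfying ¬owned → valid: {Owned, Modified, Shared}.
States satisfying EG (¬owned → valid): {Owned, Modified, Shared}.
States satisfying AG valid: ∅.
States satisfying AF AG valid: ∅.
States satisfying EG (¬owned → valid) ∨ AF AG valid: {Owned, Modified, Shared}.

{Owned, Modified, Shared}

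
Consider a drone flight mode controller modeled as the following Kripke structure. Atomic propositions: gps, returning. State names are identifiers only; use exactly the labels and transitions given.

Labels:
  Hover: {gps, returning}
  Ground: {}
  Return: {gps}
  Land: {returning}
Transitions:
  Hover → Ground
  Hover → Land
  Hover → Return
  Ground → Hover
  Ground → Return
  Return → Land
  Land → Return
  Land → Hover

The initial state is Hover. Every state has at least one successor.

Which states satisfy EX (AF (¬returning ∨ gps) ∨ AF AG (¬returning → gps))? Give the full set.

States satisfying AF (¬returning ∨ gps) ∨ AF AG (¬returning → gps): {Hover, Ground, Return, Land}.
States satisfying EX (AF (¬returning ∨ gps) ∨ AF AG (¬returning → gps)): {Hover, Ground, Return, Land}.

{Hover, Ground, Return, Land}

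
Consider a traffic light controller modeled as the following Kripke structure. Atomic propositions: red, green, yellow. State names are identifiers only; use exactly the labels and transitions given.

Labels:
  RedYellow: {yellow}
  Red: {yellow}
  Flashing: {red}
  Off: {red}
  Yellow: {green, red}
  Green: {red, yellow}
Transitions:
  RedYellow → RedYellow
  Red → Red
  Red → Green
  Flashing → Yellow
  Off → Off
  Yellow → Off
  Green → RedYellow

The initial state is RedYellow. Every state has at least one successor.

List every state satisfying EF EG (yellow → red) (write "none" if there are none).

States satisfying EG (yellow → red): {Flashing, Off, Yellow}.
States satisfying EF EG (yellow → red): {Flashing, Off, Yellow}.

{Flashing, Off, Yellow}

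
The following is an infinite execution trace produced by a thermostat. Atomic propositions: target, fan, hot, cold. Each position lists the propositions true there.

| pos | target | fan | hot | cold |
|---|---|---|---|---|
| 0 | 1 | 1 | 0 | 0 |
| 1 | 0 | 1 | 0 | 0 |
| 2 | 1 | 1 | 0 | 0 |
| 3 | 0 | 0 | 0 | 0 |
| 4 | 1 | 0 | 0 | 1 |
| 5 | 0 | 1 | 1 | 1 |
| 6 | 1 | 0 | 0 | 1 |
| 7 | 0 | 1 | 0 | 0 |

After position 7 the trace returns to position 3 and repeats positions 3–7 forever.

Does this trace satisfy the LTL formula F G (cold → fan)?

Does not hold

G (cold → fan) is false at every position 0..7, so it never becomes true and F G (cold → fan) fails.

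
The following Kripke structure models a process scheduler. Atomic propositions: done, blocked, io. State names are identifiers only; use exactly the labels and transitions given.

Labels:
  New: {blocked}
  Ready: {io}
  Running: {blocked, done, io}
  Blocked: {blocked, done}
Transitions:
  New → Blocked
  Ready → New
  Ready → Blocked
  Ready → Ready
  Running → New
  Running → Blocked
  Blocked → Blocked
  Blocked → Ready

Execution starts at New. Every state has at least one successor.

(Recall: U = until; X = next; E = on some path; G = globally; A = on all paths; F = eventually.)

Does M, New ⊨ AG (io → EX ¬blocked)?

States satisfying io → EX ¬blocked: {New, Ready, Blocked}.
States satisfying AG (io → EX ¬blocked): {New, Ready, Blocked}.
Every state reachable from New satisfies io → EX ¬blocked.
New ∈ Sat(AG (io → EX ¬blocked)).

Satisfied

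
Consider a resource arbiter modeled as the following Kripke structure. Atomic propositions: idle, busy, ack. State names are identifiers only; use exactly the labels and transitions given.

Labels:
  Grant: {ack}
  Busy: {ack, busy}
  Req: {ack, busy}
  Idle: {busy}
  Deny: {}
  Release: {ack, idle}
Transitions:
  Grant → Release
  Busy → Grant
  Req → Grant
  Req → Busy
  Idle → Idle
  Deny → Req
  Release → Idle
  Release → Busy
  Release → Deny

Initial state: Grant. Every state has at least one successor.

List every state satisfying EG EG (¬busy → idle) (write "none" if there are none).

{Idle, Release}

States satisfying EG (¬busy → idle): {Idle, Release}.
States satisfying EG EG (¬busy → idle): {Idle, Release}.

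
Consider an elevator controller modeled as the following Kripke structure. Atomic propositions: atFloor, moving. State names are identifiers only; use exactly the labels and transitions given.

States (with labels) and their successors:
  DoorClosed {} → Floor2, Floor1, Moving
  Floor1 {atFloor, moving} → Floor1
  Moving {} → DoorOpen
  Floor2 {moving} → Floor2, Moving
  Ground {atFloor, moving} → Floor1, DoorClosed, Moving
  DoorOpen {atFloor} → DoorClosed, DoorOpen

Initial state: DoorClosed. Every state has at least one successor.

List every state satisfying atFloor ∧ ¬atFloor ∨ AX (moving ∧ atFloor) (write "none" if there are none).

States satisfying ¬atFloor: {DoorClosed, Moving, Floor2}.
States satisfying atFloor ∧ ¬atFloor: ∅.
States satisfying moving ∧ atFloor: {Floor1, Ground}.
States satisfying AX (moving ∧ atFloor): {Floor1}.
States satisfying atFloor ∧ ¬atFloor ∨ AX (moving ∧ atFloor): {Floor1}.

{Floor1}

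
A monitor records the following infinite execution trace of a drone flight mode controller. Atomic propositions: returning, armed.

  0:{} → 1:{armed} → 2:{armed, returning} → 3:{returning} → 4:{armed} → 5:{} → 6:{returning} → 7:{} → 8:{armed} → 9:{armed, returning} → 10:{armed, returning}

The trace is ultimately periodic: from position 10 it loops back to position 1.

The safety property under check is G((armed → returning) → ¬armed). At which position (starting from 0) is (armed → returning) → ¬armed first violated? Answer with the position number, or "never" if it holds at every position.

2

Check (armed → returning) → ¬armed at each position in order: 0 ✓, 1 ✓.
At position 2 the labels are {armed, returning}, so (armed → returning) → ¬armed is false there. This is the first violation.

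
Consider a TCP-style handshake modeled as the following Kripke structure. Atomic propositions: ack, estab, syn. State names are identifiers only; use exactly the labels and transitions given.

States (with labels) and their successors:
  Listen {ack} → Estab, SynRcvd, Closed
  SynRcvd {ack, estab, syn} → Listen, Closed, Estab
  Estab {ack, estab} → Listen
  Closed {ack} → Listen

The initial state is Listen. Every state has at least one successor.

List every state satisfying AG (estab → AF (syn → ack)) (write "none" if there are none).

States satisfying estab → AF (syn → ack): {Listen, SynRcvd, Estab, Closed}.
States satisfying AG (estab → AF (syn → ack)): {Listen, SynRcvd, Estab, Closed}.

{Listen, SynRcvd, Estab, Closed}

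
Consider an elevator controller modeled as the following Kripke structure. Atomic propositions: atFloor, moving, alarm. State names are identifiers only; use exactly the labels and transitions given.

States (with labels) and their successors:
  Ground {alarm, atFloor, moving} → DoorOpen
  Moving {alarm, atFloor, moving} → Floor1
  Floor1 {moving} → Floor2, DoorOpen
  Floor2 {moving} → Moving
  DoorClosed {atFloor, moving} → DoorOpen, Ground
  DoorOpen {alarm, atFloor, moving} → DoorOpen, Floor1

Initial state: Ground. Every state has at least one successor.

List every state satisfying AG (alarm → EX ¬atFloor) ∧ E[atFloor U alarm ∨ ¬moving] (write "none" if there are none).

States satisfying alarm → EX ¬atFloor: {Moving, Floor1, Floor2, DoorClosed, DoorOpen}.
States satisfying AG (alarm → EX ¬atFloor): {Moving, Floor1, Floor2, DoorOpen}.
States satisfying atFloor: {Ground, Moving, DoorClosed, DoorOpen}.
States satisfying alarm ∨ ¬moving: {Ground, Moving, DoorOpen}.
States satisfying E[atFloor U alarm ∨ ¬moving]: {Ground, Moving, DoorClosed, DoorOpen}.
States satisfying AG (alarm → EX ¬atFloor) ∧ E[atFloor U alarm ∨ ¬moving]: {Moving, DoorOpen}.

{Moving, DoorOpen}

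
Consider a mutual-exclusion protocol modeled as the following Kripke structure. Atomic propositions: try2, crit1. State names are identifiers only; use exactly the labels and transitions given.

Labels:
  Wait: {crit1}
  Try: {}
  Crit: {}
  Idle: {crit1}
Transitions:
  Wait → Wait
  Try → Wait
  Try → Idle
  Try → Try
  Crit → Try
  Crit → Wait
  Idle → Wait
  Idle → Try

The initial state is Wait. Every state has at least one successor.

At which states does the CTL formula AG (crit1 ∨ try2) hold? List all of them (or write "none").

States satisfying crit1 ∨ try2: {Wait, Idle}.
States satisfying AG (crit1 ∨ try2): {Wait}.

{Wait}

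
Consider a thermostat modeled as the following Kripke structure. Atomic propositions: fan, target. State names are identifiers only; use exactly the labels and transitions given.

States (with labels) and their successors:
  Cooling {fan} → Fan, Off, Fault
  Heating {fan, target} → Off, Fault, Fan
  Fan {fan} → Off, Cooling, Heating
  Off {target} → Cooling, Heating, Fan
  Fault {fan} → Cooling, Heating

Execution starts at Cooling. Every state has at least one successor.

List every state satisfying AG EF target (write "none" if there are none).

States satisfying EF target: {Cooling, Heating, Fan, Off, Fault}.
States satisfying AG EF target: {Cooling, Heating, Fan, Off, Fault}.

{Cooling, Heating, Fan, Off, Fault}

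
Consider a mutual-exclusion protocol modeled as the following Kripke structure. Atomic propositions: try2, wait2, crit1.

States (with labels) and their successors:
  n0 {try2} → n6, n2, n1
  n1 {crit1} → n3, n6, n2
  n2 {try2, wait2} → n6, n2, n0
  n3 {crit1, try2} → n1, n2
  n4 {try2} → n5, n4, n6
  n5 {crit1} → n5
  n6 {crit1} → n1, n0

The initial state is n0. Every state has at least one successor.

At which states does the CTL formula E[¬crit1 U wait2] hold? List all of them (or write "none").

States satisfying ¬crit1: {n0, n2, n4}.
States satisfying wait2: {n2}.
States satisfying E[¬crit1 U wait2]: {n0, n2}.

{n0, n2}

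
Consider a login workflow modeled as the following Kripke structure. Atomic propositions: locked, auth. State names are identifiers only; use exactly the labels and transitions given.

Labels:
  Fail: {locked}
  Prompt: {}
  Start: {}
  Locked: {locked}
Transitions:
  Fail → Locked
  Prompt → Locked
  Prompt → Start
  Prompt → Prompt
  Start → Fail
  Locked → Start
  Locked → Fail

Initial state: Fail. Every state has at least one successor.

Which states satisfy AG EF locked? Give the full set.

{Fail, Prompt, Start, Locked}

States satisfying EF locked: {Fail, Prompt, Start, Locked}.
States satisfying AG EF locked: {Fail, Prompt, Start, Locked}.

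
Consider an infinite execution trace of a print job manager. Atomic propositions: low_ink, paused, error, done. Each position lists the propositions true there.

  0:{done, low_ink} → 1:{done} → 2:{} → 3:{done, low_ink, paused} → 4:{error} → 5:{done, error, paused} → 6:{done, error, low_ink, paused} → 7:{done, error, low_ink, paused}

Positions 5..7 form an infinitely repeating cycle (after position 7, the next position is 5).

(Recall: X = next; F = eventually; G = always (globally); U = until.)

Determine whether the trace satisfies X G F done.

The position after 0 is 1; G F done is true there.

Holds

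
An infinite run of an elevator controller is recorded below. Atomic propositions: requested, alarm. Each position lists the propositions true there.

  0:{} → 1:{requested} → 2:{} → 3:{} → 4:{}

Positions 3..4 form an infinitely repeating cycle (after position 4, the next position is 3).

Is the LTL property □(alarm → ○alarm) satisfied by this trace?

alarm → ○alarm holds at every position 0..4, and those are all positions ever visited, so □(alarm → ○alarm) holds.

Satisfied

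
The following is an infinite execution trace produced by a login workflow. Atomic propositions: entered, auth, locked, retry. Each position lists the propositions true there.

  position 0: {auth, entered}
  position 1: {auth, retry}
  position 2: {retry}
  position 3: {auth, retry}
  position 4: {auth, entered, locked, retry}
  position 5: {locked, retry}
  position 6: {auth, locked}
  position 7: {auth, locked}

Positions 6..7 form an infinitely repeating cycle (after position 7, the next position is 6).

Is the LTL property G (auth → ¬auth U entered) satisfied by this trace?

auth → ¬auth U entered must hold at every position from 0 onward. It fails at position 1, so G (auth → ¬auth U entered) is false.
Positions where auth holds: 0, 1, 3, 4, 6, 7.
Check ¬auth U entered at each: 0→ok, 1→fails, 3→fails, 4→ok, 6→fails, 7→fails.

No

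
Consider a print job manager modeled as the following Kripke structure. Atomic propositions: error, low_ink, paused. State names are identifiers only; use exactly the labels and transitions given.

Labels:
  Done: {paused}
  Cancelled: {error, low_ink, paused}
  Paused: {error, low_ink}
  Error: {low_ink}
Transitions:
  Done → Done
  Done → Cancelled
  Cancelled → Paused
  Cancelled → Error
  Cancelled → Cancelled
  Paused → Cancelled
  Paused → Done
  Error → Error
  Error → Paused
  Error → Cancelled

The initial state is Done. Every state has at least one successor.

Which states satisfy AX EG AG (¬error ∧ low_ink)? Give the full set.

none

States satisfying EG AG (¬error ∧ low_ink): ∅.
States satisfying AX EG AG (¬error ∧ low_ink): ∅.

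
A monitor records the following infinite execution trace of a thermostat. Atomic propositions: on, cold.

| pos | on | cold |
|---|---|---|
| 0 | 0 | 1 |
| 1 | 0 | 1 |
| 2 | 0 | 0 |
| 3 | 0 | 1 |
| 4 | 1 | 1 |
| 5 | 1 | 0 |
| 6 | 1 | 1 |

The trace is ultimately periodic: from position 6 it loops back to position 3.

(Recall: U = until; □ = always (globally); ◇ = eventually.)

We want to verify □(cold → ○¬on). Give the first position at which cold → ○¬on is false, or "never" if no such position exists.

Check cold → ○¬on at each position in order: 0 ✓, 1 ✓, 2 ✓.
At position 3 the labels are {cold} and the next position 4 has {cold, on}, so cold → ○¬on is false there. This is the first violation.

3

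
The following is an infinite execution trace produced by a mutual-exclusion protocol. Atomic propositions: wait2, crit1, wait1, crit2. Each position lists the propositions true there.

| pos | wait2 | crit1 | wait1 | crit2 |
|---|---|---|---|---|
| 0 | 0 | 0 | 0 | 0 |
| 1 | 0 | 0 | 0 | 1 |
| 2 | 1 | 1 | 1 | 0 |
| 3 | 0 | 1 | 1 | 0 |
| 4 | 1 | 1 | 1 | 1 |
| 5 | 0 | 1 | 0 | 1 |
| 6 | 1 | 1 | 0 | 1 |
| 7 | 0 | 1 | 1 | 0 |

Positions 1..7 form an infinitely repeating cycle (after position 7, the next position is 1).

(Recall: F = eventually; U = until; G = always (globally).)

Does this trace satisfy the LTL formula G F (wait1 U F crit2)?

F (wait1 U F crit2) holds at every position 0..7, and those are all positions ever visited, so G F (wait1 U F crit2) holds.

Holds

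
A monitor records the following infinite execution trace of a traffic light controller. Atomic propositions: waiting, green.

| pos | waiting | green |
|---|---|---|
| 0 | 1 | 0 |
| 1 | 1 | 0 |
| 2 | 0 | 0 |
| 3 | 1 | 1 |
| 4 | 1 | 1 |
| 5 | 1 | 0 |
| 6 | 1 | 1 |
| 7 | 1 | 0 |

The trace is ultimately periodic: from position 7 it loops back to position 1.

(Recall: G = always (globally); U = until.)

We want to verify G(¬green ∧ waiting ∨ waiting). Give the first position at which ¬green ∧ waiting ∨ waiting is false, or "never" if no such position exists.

Check ¬green ∧ waiting ∨ waiting at each position in order: 0 ✓, 1 ✓.
At position 2 the labels are {}, so ¬green ∧ waiting ∨ waiting is false there. This is the first violation.

2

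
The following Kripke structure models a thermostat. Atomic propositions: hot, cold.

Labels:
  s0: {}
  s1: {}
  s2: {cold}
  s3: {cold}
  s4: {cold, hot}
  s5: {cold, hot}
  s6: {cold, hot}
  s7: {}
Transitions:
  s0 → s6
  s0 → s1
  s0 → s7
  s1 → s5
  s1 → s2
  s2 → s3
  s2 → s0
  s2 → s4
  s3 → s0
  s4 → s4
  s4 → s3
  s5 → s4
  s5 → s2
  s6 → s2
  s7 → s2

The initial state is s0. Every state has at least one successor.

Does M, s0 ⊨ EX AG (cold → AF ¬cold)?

Does not hold

States satisfying AG (cold → AF ¬cold): ∅.
States satisfying EX AG (cold → AF ¬cold): ∅.
No suitable path/successor from s0 witnesses the formula.
s0 ∉ Sat(EX AG (cold → AF ¬cold)).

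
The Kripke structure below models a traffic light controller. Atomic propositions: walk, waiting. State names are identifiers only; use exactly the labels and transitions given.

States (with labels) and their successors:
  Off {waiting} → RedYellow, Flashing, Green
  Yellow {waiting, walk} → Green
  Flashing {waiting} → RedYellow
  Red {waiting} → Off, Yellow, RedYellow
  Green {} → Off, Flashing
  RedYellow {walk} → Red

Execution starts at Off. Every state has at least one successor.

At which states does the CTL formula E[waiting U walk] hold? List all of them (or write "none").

{Off, Yellow, Flashing, Red, RedYellow}

States satisfying waiting: {Off, Yellow, Flashing, Red}.
States satisfying walk: {Yellow, RedYellow}.
States satisfying E[waiting U walk]: {Off, Yellow, Flashing, Red, RedYellow}.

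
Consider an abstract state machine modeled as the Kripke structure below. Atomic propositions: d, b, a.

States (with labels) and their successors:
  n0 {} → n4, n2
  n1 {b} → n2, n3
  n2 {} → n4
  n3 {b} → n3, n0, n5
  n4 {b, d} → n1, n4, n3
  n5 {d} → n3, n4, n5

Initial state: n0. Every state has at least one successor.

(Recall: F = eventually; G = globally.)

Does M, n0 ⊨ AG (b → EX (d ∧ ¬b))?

States satisfying b → EX (d ∧ ¬b): {n0, n2, n3, n5}.
States satisfying AG (b → EX (d ∧ ¬b)): ∅.
n1 is reachable from n0 and violates b → EX (d ∧ ¬b), so AG fails at n0.
n0 ∉ Sat(AG (b → EX (d ∧ ¬b))).

Does not hold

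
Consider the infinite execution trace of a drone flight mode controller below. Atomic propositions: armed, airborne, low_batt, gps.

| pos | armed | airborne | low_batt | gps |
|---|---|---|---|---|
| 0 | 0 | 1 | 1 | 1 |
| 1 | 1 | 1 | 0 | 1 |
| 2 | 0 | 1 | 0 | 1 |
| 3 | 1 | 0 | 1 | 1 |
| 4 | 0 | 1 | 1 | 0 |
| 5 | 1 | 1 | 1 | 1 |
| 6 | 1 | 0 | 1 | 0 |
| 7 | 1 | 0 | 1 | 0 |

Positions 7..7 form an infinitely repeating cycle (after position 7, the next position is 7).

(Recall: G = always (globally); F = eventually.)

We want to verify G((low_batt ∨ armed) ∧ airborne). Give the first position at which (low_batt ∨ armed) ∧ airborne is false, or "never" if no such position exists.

Check (low_batt ∨ armed) ∧ airborne at each position in order: 0 ✓, 1 ✓.
At position 2 the labels are {airborne, gps}, so (low_batt ∨ armed) ∧ airborne is false there. This is the first violation.

2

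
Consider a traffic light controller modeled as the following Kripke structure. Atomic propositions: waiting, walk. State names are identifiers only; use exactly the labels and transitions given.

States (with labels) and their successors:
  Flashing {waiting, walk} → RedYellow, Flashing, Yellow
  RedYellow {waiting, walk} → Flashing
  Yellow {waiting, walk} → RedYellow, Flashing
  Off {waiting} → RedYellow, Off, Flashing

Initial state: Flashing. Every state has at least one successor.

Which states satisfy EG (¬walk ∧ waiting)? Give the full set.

States satisfying ¬walk ∧ waiting: {Off}.
States satisfying EG (¬walk ∧ waiting): {Off}.

{Off}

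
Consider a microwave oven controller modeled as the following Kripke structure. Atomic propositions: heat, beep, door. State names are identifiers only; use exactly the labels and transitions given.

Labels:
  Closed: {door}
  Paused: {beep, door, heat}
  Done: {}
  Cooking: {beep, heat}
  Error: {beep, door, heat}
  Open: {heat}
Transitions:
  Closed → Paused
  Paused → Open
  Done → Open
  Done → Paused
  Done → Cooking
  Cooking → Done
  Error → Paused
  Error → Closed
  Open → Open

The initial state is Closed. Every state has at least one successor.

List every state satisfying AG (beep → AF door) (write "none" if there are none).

States satisfying beep → AF door: {Closed, Paused, Done, Error, Open}.
States satisfying AG (beep → AF door): {Closed, Paused, Error, Open}.

{Closed, Paused, Error, Open}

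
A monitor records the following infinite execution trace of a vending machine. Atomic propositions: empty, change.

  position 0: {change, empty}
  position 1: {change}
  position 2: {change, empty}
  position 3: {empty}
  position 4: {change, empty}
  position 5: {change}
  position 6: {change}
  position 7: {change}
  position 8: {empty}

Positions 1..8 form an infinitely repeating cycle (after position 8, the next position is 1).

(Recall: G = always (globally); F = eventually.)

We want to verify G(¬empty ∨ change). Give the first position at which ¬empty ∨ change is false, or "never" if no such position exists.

3

Check ¬empty ∨ change at each position in order: 0 ✓, 1 ✓, 2 ✓.
At position 3 the labels are {empty}, so ¬empty ∨ change is false there. This is the first violation.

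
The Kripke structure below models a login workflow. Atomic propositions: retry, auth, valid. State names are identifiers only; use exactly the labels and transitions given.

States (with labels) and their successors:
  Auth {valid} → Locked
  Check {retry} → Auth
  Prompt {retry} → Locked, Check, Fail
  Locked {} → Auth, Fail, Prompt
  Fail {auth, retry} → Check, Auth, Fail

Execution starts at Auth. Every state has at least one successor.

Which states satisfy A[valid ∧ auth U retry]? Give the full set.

States satisfying valid ∧ auth: ∅.
States satisfying retry: {Check, Prompt, Fail}.
States satisfying A[valid ∧ auth U retry]: {Check, Prompt, Fail}.

{Check, Prompt, Fail}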